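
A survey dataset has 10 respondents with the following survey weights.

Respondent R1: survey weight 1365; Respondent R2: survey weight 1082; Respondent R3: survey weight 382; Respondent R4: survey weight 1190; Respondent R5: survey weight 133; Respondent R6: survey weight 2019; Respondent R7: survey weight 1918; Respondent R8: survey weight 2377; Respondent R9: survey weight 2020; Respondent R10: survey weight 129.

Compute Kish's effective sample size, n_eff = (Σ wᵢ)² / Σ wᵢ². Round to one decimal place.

Σ wᵢ = 1365 + 1082 + 382 + 1190 + 133 + 2019 + 1918 + 2377 + 2020 + 129 = 12615
Σ wᵢ² = 1863225 + 1170724 + 145924 + 1416100 + 17689 + 4076361 + 3678724 + 5650129 + 4080400 + 16641 = 22115917
n_eff = 12615² / 22115917 = 159138225 / 22115917 = 7.1956422

7.2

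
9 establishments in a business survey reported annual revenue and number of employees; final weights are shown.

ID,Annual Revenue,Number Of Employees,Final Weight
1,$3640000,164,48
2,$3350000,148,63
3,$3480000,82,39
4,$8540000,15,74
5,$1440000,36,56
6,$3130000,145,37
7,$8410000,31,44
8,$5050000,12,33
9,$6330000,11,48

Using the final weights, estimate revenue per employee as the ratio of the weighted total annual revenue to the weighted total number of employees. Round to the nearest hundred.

70300

Σ wᵢ·y = 3640000×48 + 3350000×63 + 3480000×39 + 8540000×74 + 1440000×56 + 3130000×37 + 8410000×44 + 5050000×33 + 6330000×48
  = 174720000 + 211050000 + 135720000 + 631960000 + 80640000 + 115810000 + 370040000 + 166650000 + 303840000 = 2190430000
Σ wᵢ·x = 164×48 + 148×63 + 82×39 + 15×74 + 36×56 + 145×37 + 31×44 + 12×33 + 11×48
  = 7872 + 9324 + 3198 + 1110 + 2016 + 5365 + 1364 + 396 + 528 = 31173
Ratio = 2190430000 / 31173 = 70266.898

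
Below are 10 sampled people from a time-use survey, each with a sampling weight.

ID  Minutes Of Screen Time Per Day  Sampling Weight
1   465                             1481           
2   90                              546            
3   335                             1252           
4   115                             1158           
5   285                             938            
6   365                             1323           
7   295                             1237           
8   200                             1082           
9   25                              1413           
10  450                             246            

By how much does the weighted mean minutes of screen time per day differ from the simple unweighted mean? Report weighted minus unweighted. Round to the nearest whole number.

Unweighted sum = 465 + 90 + 335 + 115 + 285 + 365 + 295 + 200 + 25 + 450 = 2625
Unweighted mean = 2625 / 10 = 262.5
Weighted sum = 465×1481 + 90×546 + 335×1252 + 115×1158 + 285×938 + 365×1323 + 295×1237 + 200×1082 + 25×1413 + 450×246
  = 688665 + 49140 + 419420 + 133170 + 267330 + 482895 + 364915 + 216400 + 35325 + 110700 = 2767960
Sum of weights = 1481 + 546 + 1252 + 1158 + 938 + 1323 + 1237 + 1082 + 1413 + 246 = 10676
Weighted mean = 2767960 / 10676 = 259.26939
Difference (weighted minus unweighted) = -3.2306107

-3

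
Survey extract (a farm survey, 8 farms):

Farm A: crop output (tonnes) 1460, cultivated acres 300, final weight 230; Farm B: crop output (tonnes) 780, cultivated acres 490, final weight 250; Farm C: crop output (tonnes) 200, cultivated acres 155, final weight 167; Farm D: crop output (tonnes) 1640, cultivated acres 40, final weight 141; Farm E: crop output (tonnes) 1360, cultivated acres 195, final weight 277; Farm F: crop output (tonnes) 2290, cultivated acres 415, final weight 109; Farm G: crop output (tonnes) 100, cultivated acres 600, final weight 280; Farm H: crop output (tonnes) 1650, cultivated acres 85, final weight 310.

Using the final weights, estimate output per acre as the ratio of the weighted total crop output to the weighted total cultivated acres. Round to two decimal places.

3.80

Σ wᵢ·y = 1460×230 + 780×250 + 200×167 + 1640×141 + 1360×277 + 2290×109 + 100×280 + 1650×310
  = 335800 + 195000 + 33400 + 231240 + 376720 + 249610 + 28000 + 511500 = 1961270
Σ wᵢ·x = 300×230 + 490×250 + 155×167 + 40×141 + 195×277 + 415×109 + 600×280 + 85×310
  = 69000 + 122500 + 25885 + 5640 + 54015 + 45235 + 168000 + 26350 = 516625
Ratio = 1961270 / 516625 = 3.7963126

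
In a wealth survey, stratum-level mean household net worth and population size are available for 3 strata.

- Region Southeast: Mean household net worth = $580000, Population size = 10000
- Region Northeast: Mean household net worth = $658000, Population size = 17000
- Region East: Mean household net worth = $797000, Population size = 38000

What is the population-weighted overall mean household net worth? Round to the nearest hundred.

Σ Nₕ·x̄ₕ = 580000×10000 + 658000×17000 + 797000×38000
  = 5800000000 + 11186000000 + 30286000000 = 47272000000
Σ Nₕ = 10000 + 17000 + 38000 = 65000
Overall mean = 47272000000 / 65000 = 727261.54

727300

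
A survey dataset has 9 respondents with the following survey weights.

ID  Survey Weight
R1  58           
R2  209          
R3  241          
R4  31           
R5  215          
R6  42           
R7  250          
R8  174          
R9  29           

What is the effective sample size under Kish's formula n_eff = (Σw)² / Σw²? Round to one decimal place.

6.3

Σ wᵢ = 58 + 209 + 241 + 31 + 215 + 42 + 250 + 174 + 29 = 1249
Σ wᵢ² = 3364 + 43681 + 58081 + 961 + 46225 + 1764 + 62500 + 30276 + 841 = 247693
n_eff = 1249² / 247693 = 1560001 / 247693 = 6.2981231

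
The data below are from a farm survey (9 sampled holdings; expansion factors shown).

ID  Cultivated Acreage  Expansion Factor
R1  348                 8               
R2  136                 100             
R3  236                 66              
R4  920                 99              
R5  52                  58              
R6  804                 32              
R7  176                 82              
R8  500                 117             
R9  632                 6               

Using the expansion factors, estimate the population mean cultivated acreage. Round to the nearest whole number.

Weighted sum = 228508
Sum of weights = 8 + 100 + 66 + 99 + 58 + 32 + 82 + 117 + 6 = 568
Weighted mean = 228508 / 568 = 402.30282

402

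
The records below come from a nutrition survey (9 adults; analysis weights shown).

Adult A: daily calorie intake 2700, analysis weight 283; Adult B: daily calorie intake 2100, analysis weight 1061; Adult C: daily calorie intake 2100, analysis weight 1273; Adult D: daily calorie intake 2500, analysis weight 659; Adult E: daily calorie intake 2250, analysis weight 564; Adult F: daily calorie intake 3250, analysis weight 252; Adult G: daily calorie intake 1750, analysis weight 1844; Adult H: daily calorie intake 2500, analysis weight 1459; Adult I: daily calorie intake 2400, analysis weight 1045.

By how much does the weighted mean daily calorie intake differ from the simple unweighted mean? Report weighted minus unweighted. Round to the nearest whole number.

Unweighted sum = 2700 + 2100 + 2100 + 2500 + 2250 + 3250 + 1750 + 2500 + 2400 = 21550
Unweighted mean = 21550 / 9 = 2394.4444
Weighted sum = 2700×283 + 2100×1061 + 2100×1273 + 2500×659 + 2250×564 + 3250×252 + 1750×1844 + 2500×1459 + 2400×1045
  = 764100 + 2228100 + 2673300 + 1647500 + 1269000 + 819000 + 3227000 + 3647500 + 2508000 = 18783500
Sum of weights = 283 + 1061 + 1273 + 659 + 564 + 252 + 1844 + 1459 + 1045 = 8440
Weighted mean = 18783500 / 8440 = 2225.5332
Difference (weighted minus unweighted) = -168.91127

-169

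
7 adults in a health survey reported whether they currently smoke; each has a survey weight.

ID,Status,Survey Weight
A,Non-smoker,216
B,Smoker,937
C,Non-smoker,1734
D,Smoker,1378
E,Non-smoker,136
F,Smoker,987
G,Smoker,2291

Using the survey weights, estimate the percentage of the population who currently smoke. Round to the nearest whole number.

Sum of weights for 'Smoker' = 937 + 1378 + 987 + 2291 = 5593
Total weight = 216 + 937 + 1734 + 1378 + 136 + 987 + 2291 = 7679
Weighted proportion = 5593 / 7679 = 0.72835005 → 72.835005%

73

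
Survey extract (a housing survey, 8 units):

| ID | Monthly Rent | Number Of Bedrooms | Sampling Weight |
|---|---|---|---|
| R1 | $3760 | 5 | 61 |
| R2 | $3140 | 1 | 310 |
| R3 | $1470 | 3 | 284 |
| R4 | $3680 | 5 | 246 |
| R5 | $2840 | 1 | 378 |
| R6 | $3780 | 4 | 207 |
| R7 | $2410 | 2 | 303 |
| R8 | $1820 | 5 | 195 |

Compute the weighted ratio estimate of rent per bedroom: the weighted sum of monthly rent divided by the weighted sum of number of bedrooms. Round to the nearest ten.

1000

Σ wᵢ·y = 3760×61 + 3140×310 + 1470×284 + 3680×246 + 2840×378 + 3780×207 + 2410×303 + 1820×195
  = 229360 + 973400 + 417480 + 905280 + 1073520 + 782460 + 730230 + 354900 = 5466630
Σ wᵢ·x = 5×61 + 1×310 + 3×284 + 5×246 + 1×378 + 4×207 + 2×303 + 5×195
  = 5484
Ratio = 5466630 / 5484 = 996.8326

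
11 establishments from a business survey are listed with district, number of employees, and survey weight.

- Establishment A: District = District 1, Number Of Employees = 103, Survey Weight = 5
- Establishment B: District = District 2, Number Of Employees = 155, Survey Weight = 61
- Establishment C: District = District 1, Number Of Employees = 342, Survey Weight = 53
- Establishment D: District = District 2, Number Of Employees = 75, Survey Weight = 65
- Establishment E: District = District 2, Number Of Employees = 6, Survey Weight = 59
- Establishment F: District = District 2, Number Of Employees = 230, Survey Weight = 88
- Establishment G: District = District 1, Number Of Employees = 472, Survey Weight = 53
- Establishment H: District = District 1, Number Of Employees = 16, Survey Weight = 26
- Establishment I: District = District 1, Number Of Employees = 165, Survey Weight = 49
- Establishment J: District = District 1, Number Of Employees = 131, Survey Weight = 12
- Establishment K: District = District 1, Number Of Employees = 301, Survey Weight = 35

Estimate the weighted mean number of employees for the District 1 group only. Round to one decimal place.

275.8

District 1 rows: A, C, G, H, I, J, K
Weighted sum = 103×5 + 342×53 + 472×53 + 16×26 + 165×49 + 131×12 + 301×35
  = 515 + 18126 + 25016 + 416 + 8085 + 1572 + 10535 = 64265
Sum of weights = 5 + 53 + 53 + 26 + 49 + 12 + 35 = 233
Weighted mean = 64265 / 233 = 275.81545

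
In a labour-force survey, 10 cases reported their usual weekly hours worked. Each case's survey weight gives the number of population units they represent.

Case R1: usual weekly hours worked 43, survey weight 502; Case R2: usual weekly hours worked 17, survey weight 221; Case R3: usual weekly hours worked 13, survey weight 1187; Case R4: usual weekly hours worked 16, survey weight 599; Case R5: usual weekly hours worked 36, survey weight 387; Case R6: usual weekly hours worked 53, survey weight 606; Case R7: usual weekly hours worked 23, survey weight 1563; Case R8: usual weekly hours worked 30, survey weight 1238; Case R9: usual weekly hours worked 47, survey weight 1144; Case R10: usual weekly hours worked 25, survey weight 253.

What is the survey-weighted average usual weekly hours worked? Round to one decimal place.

Weighted sum = 43×502 + 17×221 + 13×1187 + 16×599 + 36×387 + 53×606 + 23×1563 + 30×1238 + 47×1144 + 25×253
  = 229590
Sum of weights = 7700
Weighted mean = 229590 / 7700 = 29.816883

29.8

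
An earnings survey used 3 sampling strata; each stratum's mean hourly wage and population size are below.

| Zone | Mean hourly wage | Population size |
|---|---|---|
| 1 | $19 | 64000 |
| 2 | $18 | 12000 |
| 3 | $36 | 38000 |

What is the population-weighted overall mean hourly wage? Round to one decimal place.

Σ Nₕ·x̄ₕ = 2800000
Σ Nₕ = 64000 + 12000 + 38000 = 114000
Overall mean = 2800000 / 114000 = 24.561404

24.6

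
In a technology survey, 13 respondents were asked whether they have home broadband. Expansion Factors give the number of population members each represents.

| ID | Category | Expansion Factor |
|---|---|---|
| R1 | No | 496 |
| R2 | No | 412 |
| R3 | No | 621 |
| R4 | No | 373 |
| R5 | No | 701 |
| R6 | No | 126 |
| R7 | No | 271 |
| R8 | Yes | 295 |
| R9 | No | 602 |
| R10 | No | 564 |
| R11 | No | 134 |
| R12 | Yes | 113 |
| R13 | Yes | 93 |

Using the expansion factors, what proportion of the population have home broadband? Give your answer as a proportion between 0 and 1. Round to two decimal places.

0.10

Sum of weights for 'Yes' = 295 + 113 + 93 = 501
Total weight = 4801
Weighted proportion = 501 / 4801 = 0.10435326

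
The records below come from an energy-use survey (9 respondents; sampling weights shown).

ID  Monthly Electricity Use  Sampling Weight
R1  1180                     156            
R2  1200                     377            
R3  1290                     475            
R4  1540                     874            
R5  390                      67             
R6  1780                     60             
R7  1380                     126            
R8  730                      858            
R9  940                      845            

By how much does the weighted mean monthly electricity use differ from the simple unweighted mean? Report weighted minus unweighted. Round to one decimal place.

-32.6

Unweighted sum = 1180 + 1200 + 1290 + 1540 + 390 + 1780 + 1380 + 730 + 940 = 10430
Unweighted mean = 10430 / 9 = 1158.8889
Weighted sum = 1180×156 + 1200×377 + 1290×475 + 1540×874 + 390×67 + 1780×60 + 1380×126 + 730×858 + 940×845
  = 4322640
Sum of weights = 156 + 377 + 475 + 874 + 67 + 60 + 126 + 858 + 845 = 3838
Weighted mean = 4322640 / 3838 = 1126.2741
Difference (weighted minus unweighted) = -32.614788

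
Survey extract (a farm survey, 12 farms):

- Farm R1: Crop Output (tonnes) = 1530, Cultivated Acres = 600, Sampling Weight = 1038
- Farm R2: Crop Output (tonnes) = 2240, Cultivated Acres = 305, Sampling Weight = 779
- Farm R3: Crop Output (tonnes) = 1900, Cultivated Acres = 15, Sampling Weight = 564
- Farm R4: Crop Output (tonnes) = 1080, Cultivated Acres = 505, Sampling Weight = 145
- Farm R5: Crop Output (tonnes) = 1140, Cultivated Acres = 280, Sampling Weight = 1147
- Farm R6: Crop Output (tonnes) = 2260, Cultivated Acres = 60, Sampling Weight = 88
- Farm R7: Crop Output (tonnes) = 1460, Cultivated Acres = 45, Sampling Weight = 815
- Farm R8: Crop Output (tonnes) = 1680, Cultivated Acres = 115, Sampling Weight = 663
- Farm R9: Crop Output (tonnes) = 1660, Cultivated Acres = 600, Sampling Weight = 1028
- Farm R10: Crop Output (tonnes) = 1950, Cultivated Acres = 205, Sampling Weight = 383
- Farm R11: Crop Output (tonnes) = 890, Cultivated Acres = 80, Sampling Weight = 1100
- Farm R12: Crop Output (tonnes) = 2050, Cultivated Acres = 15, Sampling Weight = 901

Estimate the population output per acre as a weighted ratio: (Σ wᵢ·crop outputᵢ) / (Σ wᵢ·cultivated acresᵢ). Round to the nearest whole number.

6

Σ wᵢ·y = 1530×1038 + 2240×779 + 1900×564 + 1080×145 + 1140×1147 + 2260×88 + 1460×815 + 1680×663 + 1660×1028 + 1950×383 + 890×1100 + 2050×901
  = 1588140 + 1744960 + 1071600 + 156600 + 1307580 + 198880 + 1189900 + 1113840 + 1706480 + 746850 + 979000 + 1847050 = 13650880
Σ wᵢ·x = 600×1038 + 305×779 + 15×564 + 505×145 + 280×1147 + 60×88 + 45×815 + 115×663 + 600×1028 + 205×383 + 80×1100 + 15×901
  = 622800 + 237595 + 8460 + 73225 + 321160 + 5280 + 36675 + 76245 + 616800 + 78515 + 88000 + 13515 = 2178270
Ratio = 13650880 / 2178270 = 6.2668448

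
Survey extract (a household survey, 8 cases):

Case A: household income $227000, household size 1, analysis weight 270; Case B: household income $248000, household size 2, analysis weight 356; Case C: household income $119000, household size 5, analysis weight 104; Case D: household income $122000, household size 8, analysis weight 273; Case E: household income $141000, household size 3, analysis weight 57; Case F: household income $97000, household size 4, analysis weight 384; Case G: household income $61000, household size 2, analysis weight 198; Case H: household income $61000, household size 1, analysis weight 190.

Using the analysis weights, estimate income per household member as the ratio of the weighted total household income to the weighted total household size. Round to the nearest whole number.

44190

Σ wᵢ·y = 264213000
Σ wᵢ·x = 1×270 + 2×356 + 5×104 + 8×273 + 3×57 + 4×384 + 2×198 + 1×190
  = 270 + 712 + 520 + 2184 + 171 + 1536 + 396 + 190 = 5979
Ratio = 264213000 / 5979 = 44190.166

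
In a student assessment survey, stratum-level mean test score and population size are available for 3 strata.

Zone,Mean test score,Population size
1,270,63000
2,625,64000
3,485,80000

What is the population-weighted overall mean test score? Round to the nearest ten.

Σ Nₕ·x̄ₕ = 270×63000 + 625×64000 + 485×80000
  = 95810000
Σ Nₕ = 63000 + 64000 + 80000 = 207000
Overall mean = 95810000 / 207000 = 462.85024

460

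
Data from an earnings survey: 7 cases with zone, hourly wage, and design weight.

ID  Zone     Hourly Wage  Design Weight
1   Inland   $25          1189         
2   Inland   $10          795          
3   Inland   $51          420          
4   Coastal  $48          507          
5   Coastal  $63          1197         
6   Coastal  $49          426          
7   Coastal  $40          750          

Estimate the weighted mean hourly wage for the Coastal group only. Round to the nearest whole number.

52

Coastal rows: 4, 5, 6, 7
Weighted sum = 48×507 + 63×1197 + 49×426 + 40×750
  = 24336 + 75411 + 20874 + 30000 = 150621
Sum of weights = 2880
Weighted mean = 150621 / 2880 = 52.298958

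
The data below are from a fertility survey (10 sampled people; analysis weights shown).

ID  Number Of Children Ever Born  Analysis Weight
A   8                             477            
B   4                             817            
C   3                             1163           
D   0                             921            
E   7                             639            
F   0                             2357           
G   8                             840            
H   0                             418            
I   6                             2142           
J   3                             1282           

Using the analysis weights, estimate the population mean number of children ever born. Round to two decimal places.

Weighted sum = 8×477 + 4×817 + 3×1163 + 0×921 + 7×639 + 0×2357 + 8×840 + 0×418 + 6×2142 + 3×1282
  = 3816 + 3268 + 3489 + 0 + 4473 + 0 + 6720 + 0 + 12852 + 3846 = 38464
Sum of weights = 477 + 817 + 1163 + 921 + 639 + 2357 + 840 + 418 + 2142 + 1282 = 11056
Weighted mean = 38464 / 11056 = 3.4790159

3.48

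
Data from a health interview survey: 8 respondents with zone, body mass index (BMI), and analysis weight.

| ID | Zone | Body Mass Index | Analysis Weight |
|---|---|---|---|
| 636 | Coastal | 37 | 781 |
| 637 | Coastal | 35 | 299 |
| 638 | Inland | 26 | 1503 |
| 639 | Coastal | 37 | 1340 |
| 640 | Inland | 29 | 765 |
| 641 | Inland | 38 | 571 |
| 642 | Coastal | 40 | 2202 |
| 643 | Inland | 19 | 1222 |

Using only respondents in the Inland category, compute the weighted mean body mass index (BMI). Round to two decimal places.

Inland rows: 638, 640, 641, 643
Weighted sum = 106179
Sum of weights = 1503 + 765 + 571 + 1222 = 4061
Weighted mean = 106179 / 4061 = 26.146023

26.15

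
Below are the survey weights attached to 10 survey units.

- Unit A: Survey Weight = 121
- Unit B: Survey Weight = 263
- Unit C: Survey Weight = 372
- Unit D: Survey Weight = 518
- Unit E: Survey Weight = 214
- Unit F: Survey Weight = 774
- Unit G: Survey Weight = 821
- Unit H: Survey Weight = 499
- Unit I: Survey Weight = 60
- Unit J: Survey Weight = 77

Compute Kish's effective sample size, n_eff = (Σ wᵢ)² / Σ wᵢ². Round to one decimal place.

Σ wᵢ = 121 + 263 + 372 + 518 + 214 + 774 + 821 + 499 + 60 + 77 = 3719
Σ wᵢ² = 14641 + 69169 + 138384 + 268324 + 45796 + 599076 + 674041 + 249001 + 3600 + 5929 = 2067961
n_eff = 3719² / 2067961 = 13830961 / 2067961 = 6.6882117

6.7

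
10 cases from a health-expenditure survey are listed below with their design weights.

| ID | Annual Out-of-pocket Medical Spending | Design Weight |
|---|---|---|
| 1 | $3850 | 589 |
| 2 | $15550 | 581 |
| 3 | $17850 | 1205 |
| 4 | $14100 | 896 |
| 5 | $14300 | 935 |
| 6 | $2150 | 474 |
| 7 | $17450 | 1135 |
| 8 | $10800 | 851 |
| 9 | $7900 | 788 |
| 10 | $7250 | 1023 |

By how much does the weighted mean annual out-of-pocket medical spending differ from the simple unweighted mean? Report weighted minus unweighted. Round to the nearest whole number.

Unweighted sum = 3850 + 15550 + 17850 + 14100 + 14300 + 2150 + 17450 + 10800 + 7900 + 7250 = 111200
Unweighted mean = 111200 / 10 = 11120
Weighted sum = 3850×589 + 15550×581 + 17850×1205 + 14100×896 + 14300×935 + 2150×474 + 17450×1135 + 10800×851 + 7900×788 + 7250×1023
  = 2267650 + 9034550 + 21509250 + 12633600 + 13370500 + 1019100 + 19805750 + 9190800 + 6225200 + 7416750 = 102473150
Sum of weights = 589 + 581 + 1205 + 896 + 935 + 474 + 1135 + 851 + 788 + 1023 = 8477
Weighted mean = 102473150 / 8477 = 12088.374
Difference (weighted minus unweighted) = 968.37442

968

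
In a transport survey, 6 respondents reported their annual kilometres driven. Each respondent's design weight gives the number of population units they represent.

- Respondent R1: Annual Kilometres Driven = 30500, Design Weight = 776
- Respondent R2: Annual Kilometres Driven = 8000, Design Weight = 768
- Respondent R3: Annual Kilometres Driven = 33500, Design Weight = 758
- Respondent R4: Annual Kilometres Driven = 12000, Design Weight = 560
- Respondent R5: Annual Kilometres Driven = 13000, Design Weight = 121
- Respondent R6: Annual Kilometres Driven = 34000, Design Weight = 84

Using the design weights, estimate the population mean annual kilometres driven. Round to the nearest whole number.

Weighted sum = 66354000
Sum of weights = 776 + 768 + 758 + 560 + 121 + 84 = 3067
Weighted mean = 66354000 / 3067 = 21634.822

21635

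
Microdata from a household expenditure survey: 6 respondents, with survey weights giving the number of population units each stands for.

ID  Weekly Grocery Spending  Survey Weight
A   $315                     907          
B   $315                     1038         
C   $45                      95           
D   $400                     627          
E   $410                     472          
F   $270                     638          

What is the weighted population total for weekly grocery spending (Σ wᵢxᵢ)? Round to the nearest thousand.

1234000

Weighted total = 315×907 + 315×1038 + 45×95 + 400×627 + 410×472 + 270×638
  = 285705 + 326970 + 4275 + 250800 + 193520 + 172260 = 1233530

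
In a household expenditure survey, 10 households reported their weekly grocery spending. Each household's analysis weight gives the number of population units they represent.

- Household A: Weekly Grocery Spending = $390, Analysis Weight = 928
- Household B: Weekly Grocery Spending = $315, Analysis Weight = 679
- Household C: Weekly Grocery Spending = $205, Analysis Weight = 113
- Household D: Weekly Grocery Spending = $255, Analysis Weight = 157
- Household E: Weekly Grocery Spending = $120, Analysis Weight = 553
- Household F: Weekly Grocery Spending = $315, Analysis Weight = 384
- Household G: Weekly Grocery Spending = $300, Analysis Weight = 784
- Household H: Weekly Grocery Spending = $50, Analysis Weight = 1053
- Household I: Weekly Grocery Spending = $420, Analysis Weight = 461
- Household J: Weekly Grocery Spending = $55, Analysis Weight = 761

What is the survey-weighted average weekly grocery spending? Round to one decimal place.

229.8

Weighted sum = 390×928 + 315×679 + 205×113 + 255×157 + 120×553 + 315×384 + 300×784 + 50×1053 + 420×461 + 55×761
  = 1349650
Sum of weights = 928 + 679 + 113 + 157 + 553 + 384 + 784 + 1053 + 461 + 761 = 5873
Weighted mean = 1349650 / 5873 = 229.80589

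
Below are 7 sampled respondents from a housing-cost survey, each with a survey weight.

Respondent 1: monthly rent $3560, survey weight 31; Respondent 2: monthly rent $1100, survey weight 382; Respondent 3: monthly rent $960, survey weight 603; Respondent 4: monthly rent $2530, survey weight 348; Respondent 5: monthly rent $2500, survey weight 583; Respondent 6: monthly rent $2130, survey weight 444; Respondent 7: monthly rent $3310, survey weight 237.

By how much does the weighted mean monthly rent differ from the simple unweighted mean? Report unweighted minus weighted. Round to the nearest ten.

Unweighted sum = 3560 + 1100 + 960 + 2530 + 2500 + 2130 + 3310 = 16090
Unweighted mean = 16090 / 7 = 2298.5714
Weighted sum = 3560×31 + 1100×382 + 960×603 + 2530×348 + 2500×583 + 2130×444 + 3310×237
  = 110360 + 420200 + 578880 + 880440 + 1457500 + 945720 + 784470 = 5177570
Sum of weights = 31 + 382 + 603 + 348 + 583 + 444 + 237 = 2628
Weighted mean = 5177570 / 2628 = 1970.156
Difference (unweighted minus weighted) = 328.41542

330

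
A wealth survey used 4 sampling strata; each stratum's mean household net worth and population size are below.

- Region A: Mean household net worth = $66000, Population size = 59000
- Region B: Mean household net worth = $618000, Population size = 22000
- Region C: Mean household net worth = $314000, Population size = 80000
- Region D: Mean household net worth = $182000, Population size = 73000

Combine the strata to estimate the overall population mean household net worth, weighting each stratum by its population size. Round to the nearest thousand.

Σ Nₕ·x̄ₕ = 66000×59000 + 618000×22000 + 314000×80000 + 182000×73000
  = 3894000000 + 13596000000 + 25120000000 + 13286000000 = 55896000000
Σ Nₕ = 59000 + 22000 + 80000 + 73000 = 234000
Overall mean = 55896000000 / 234000 = 238871.79

239000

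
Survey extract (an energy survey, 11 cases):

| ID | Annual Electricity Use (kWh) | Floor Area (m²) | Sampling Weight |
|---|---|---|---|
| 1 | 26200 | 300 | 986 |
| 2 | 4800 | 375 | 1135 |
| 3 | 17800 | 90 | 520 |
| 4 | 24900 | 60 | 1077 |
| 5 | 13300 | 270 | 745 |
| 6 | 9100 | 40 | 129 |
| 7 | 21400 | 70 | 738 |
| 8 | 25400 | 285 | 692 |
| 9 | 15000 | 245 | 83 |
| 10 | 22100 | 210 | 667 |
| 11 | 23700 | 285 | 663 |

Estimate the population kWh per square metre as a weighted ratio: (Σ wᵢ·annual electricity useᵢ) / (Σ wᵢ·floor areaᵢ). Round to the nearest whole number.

88

Σ wᵢ·y = 26200×986 + 4800×1135 + 17800×520 + 24900×1077 + 13300×745 + 9100×129 + 21400×738 + 25400×692 + 15000×83 + 22100×667 + 23700×663
  = 143505700
Σ wᵢ·x = 300×986 + 375×1135 + 90×520 + 60×1077 + 270×745 + 40×129 + 70×738 + 285×692 + 245×83 + 210×667 + 285×663
  = 295800 + 425625 + 46800 + 64620 + 201150 + 5160 + 51660 + 197220 + 20335 + 140070 + 188955 = 1637395
Ratio = 143505700 / 1637395 = 87.642689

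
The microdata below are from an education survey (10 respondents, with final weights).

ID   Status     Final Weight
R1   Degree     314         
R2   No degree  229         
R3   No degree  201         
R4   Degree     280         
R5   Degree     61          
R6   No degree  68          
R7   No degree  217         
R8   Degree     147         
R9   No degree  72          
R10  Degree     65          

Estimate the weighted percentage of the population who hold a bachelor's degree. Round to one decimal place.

52.4

Sum of weights for 'Degree' = 314 + 280 + 61 + 147 + 65 = 867
Total weight = 314 + 229 + 201 + 280 + 61 + 68 + 217 + 147 + 72 + 65 = 1654
Weighted proportion = 867 / 1654 = 0.5241838 → 52.41838%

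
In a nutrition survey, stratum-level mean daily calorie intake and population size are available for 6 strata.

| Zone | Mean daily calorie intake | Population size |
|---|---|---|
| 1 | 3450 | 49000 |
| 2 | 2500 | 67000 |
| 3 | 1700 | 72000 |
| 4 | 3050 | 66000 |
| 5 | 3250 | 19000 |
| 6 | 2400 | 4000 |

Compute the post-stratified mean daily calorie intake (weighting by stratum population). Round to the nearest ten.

Σ Nₕ·x̄ₕ = 3450×49000 + 2500×67000 + 1700×72000 + 3050×66000 + 3250×19000 + 2400×4000
  = 169050000 + 167500000 + 122400000 + 201300000 + 61750000 + 9600000 = 731600000
Σ Nₕ = 49000 + 67000 + 72000 + 66000 + 19000 + 4000 = 277000
Overall mean = 731600000 / 277000 = 2641.1552

2640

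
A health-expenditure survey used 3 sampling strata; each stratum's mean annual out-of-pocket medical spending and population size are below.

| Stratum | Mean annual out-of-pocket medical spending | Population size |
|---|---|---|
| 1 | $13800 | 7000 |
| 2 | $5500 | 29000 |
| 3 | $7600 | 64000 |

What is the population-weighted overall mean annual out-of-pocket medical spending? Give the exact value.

Σ Nₕ·x̄ₕ = 13800×7000 + 5500×29000 + 7600×64000
  = 742500000
Σ Nₕ = 7000 + 29000 + 64000 = 100000
Overall mean = 742500000 / 100000 = 7425

7425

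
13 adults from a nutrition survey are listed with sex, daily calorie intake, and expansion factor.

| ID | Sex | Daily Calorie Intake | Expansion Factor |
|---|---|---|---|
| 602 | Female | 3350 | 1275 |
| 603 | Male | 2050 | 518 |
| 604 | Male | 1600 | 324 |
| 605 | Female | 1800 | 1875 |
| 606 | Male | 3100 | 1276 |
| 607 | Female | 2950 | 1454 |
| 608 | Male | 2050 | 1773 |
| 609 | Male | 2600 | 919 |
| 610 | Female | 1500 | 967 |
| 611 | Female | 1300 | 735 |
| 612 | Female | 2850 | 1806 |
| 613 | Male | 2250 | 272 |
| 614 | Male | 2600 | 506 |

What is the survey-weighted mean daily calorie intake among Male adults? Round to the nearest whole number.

2414

Male rows: 603, 604, 606, 608, 609, 613, 614
Weighted sum = 2050×518 + 1600×324 + 3100×1276 + 2050×1773 + 2600×919 + 2250×272 + 2600×506
  = 1061900 + 518400 + 3955600 + 3634650 + 2389400 + 612000 + 1315600 = 13487550
Sum of weights = 5588
Weighted mean = 13487550 / 5588 = 2413.6632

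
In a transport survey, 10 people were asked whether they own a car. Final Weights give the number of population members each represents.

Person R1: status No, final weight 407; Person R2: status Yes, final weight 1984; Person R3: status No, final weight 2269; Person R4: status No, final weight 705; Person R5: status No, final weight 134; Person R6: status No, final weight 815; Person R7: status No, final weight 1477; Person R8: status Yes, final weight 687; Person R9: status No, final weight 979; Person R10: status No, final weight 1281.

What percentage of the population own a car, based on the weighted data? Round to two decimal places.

24.87

Sum of weights for 'Yes' = 1984 + 687 = 2671
Total weight = 407 + 1984 + 2269 + 705 + 134 + 815 + 1477 + 687 + 979 + 1281 = 10738
Weighted proportion = 2671 / 10738 = 0.24874278 → 24.874278%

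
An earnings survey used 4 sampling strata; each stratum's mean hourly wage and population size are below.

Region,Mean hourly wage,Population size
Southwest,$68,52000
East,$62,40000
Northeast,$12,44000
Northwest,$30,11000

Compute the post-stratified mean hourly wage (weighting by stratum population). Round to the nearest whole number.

47

Σ Nₕ·x̄ₕ = 68×52000 + 62×40000 + 12×44000 + 30×11000
  = 6874000
Σ Nₕ = 52000 + 40000 + 44000 + 11000 = 147000
Overall mean = 6874000 / 147000 = 46.761905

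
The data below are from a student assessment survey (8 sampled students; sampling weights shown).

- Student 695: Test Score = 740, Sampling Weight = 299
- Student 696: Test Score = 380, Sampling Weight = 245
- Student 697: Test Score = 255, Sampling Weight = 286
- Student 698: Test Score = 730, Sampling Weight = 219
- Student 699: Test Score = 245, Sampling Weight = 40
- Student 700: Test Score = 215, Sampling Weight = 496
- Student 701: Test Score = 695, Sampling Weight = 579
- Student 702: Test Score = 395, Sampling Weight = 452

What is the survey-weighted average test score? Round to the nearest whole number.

Weighted sum = 740×299 + 380×245 + 255×286 + 730×219 + 245×40 + 215×496 + 695×579 + 395×452
  = 221260 + 93100 + 72930 + 159870 + 9800 + 106640 + 402405 + 178540 = 1244545
Sum of weights = 299 + 245 + 286 + 219 + 40 + 496 + 579 + 452 = 2616
Weighted mean = 1244545 / 2616 = 475.7435

476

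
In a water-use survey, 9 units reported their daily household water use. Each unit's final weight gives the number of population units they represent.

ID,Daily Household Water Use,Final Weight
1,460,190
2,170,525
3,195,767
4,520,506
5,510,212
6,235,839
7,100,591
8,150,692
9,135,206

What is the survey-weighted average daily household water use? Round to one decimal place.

239.7

Weighted sum = 1085330
Sum of weights = 190 + 525 + 767 + 506 + 212 + 839 + 591 + 692 + 206 = 4528
Weighted mean = 1085330 / 4528 = 239.69302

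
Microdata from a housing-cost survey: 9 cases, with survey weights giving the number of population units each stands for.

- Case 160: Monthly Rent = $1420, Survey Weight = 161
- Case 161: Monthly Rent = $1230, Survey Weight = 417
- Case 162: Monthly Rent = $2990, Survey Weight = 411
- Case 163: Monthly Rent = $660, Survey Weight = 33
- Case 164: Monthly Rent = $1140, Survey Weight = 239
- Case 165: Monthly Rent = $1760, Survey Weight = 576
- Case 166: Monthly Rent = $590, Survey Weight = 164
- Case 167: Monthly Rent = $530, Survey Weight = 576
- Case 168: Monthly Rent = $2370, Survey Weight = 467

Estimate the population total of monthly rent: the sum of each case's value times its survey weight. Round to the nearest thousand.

4787000

Weighted total = 1420×161 + 1230×417 + 2990×411 + 660×33 + 1140×239 + 1760×576 + 590×164 + 530×576 + 2370×467
  = 228620 + 512910 + 1228890 + 21780 + 272460 + 1013760 + 96760 + 305280 + 1106790 = 4787250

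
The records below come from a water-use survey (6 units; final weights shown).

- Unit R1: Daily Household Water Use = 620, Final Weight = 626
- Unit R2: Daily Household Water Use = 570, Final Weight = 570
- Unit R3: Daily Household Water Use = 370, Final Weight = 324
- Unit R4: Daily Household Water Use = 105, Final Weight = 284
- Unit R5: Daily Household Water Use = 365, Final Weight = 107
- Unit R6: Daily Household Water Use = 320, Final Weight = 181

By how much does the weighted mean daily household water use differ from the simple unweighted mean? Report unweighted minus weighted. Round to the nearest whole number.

-67

Unweighted sum = 620 + 570 + 370 + 105 + 365 + 320 = 2350
Unweighted mean = 2350 / 6 = 391.66667
Weighted sum = 620×626 + 570×570 + 370×324 + 105×284 + 365×107 + 320×181
  = 959695
Sum of weights = 626 + 570 + 324 + 284 + 107 + 181 = 2092
Weighted mean = 959695 / 2092 = 458.74522
Difference (unweighted minus weighted) = -67.078553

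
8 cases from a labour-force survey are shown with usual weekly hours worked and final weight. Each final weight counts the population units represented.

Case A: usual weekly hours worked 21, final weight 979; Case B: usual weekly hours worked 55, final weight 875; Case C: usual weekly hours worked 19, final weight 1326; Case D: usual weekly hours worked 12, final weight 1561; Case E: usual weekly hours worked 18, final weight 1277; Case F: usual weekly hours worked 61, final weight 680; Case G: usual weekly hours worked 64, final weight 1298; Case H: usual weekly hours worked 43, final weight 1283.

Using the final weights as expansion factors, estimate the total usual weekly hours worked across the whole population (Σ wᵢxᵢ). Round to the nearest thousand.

315000

Weighted total = 21×979 + 55×875 + 19×1326 + 12×1561 + 18×1277 + 61×680 + 64×1298 + 43×1283
  = 20559 + 48125 + 25194 + 18732 + 22986 + 41480 + 83072 + 55169 = 315317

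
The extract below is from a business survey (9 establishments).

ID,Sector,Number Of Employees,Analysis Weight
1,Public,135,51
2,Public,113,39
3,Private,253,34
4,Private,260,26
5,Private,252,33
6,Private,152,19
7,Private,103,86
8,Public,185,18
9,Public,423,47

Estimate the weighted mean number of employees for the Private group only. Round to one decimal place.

Private rows: 3, 4, 5, 6, 7
Weighted sum = 253×34 + 260×26 + 252×33 + 152×19 + 103×86
  = 35424
Sum of weights = 34 + 26 + 33 + 19 + 86 = 198
Weighted mean = 35424 / 198 = 178.90909

178.9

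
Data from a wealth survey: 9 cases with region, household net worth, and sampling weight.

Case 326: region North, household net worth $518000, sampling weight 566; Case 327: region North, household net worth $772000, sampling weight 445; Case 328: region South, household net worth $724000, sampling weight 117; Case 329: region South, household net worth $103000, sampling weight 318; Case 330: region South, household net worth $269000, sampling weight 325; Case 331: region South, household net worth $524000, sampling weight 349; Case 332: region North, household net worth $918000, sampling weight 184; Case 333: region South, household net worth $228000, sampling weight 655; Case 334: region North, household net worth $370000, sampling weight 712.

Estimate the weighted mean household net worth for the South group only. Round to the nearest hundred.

South rows: 328, 329, 330, 331, 333
Weighted sum = 724000×117 + 103000×318 + 269000×325 + 524000×349 + 228000×655
  = 84708000 + 32754000 + 87425000 + 182876000 + 149340000 = 537103000
Sum of weights = 117 + 318 + 325 + 349 + 655 = 1764
Weighted mean = 537103000 / 1764 = 304480.16

304500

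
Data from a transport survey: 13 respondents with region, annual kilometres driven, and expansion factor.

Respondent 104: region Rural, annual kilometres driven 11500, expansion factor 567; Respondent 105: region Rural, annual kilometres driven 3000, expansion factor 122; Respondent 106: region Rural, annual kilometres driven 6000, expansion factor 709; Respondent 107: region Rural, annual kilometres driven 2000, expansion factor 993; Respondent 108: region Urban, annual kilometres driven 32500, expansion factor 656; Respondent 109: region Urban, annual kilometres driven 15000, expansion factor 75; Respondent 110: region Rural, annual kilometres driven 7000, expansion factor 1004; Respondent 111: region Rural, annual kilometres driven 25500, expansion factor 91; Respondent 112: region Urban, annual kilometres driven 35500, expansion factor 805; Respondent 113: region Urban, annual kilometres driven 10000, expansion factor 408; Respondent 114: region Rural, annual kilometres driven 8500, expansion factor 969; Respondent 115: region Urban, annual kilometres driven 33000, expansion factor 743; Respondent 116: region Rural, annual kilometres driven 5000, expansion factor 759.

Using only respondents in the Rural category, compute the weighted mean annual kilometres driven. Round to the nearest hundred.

6600

Rural rows: 104, 105, 106, 107, 110, 111, 114, 116
Weighted sum = 11500×567 + 3000×122 + 6000×709 + 2000×993 + 7000×1004 + 25500×91 + 8500×969 + 5000×759
  = 6520500 + 366000 + 4254000 + 1986000 + 7028000 + 2320500 + 8236500 + 3795000 = 34506500
Sum of weights = 567 + 122 + 709 + 993 + 1004 + 91 + 969 + 759 = 5214
Weighted mean = 34506500 / 5214 = 6618.0476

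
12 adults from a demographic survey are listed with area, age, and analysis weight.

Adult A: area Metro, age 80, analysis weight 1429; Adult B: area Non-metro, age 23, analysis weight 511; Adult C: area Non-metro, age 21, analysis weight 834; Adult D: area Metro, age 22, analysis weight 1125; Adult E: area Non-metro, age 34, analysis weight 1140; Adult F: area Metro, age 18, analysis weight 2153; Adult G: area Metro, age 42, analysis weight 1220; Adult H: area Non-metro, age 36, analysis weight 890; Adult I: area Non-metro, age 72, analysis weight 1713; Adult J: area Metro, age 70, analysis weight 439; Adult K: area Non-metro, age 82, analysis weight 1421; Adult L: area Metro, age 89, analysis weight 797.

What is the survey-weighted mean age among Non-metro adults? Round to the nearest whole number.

Non-metro rows: B, C, E, H, I, K
Weighted sum = 23×511 + 21×834 + 34×1140 + 36×890 + 72×1713 + 82×1421
  = 339925
Sum of weights = 6509
Weighted mean = 339925 / 6509 = 52.223844

52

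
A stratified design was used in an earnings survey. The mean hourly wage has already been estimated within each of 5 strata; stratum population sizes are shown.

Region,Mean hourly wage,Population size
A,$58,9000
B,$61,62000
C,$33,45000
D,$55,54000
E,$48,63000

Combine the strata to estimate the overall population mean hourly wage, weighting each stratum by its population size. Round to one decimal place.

50.6

Σ Nₕ·x̄ₕ = 58×9000 + 61×62000 + 33×45000 + 55×54000 + 48×63000
  = 11783000
Σ Nₕ = 233000
Overall mean = 11783000 / 233000 = 50.570815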